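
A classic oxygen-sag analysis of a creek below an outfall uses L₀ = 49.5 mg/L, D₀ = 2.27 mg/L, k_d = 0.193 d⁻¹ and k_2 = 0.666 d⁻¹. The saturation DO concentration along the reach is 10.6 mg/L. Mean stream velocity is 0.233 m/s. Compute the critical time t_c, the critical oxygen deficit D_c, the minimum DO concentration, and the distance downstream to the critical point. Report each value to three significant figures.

t_c = [1/(k_2−k_d)] ln[(k_2/k_d)(1 − D₀(k_2−k_d)/(k_d L₀))]
= [1/(0.666−0.193)] ln[(0.666/0.193)(1 − 2.27×0.4730/(0.193×49.5))]
= (1/0.4730) ln[3.451 × 0.8876] = 2.114 × ln(3.063) = 2.114 × 1.119 = 2.367 d.
D_c = (k_d/k_2) L₀ e^(−k_d t_c) = (0.193/0.666) × 49.5 × e^(−0.193×2.367) = 0.2898 × 49.5 × 0.6333 = 9.085 mg/L.
Minimum DO = C_s − D_c = 10.6 − 9.085 = 1.515 mg/L.
x_c = v t_c = 0.233 m/s × 2.367 d × 86400 s/d = 47640 m ≈ 47.6 km.

t_c ≈ 2.37 d; D_c ≈ 9.09 mg/L; min DO ≈ 1.51 mg/L; x_c ≈ 47.6 km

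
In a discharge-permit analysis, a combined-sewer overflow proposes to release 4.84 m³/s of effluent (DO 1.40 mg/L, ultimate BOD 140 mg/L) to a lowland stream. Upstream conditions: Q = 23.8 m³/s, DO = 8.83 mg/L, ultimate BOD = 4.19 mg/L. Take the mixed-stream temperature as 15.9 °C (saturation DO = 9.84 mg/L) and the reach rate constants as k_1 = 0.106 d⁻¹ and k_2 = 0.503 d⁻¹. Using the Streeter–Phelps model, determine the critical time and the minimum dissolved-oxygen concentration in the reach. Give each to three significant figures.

Mixed DO = (23.8×8.83 + 4.84×1.40)/(23.8+4.84) = 216.9/28.64 = 7.574 mg/L.
Mixed L₀ = (23.8×4.19 + 4.84×140)/(28.64) = 777.3/28.64 = 27.14 mg/L.
Initial deficit D₀ = C_s − DO₀ = 9.84 − 7.574 = 2.266 mg/L.
t_c = (1/0.3970) ln[(0.503/0.106)(1 − 2.266×0.3970/(0.106×27.14))] = 2.519 × ln(3.262) = 2.978 d.
D_c = (0.106/0.503) × 27.14 × e^(−0.106×2.978) = 0.2107 × 27.14 × 0.7293 = 4.171 mg/L.
Minimum DO = 9.84 − 4.171 = 5.669 mg/L.

t_c ≈ 2.98 d; minimum DO ≈ 5.67 mg/L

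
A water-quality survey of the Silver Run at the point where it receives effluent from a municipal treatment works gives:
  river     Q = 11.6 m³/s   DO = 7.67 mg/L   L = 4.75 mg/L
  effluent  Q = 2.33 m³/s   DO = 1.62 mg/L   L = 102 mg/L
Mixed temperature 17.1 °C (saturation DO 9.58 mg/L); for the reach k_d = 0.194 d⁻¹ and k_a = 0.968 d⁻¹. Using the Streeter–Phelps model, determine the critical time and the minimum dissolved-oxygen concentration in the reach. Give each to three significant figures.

t_c ≈ 1.03 d; minimum DO ≈ 6.13 mg/L

Mixed DO = (11.6×7.67 + 2.33×1.62)/(11.6+2.33) = 92.75/13.93 = 6.658 mg/L.
Mixed L₀ = (11.6×4.75 + 2.33×102)/(13.93) = 292.8/13.93 = 21.02 mg/L.
Initial deficit D₀ = C_s − DO₀ = 9.58 − 6.658 = 2.922 mg/L.
t_c = (1/0.7740) ln[(0.968/0.194)(1 − 2.922×0.7740/(0.194×21.02))] = 1.292 × ln(2.222) = 1.032 d.
D_c = (0.194/0.968) × 21.02 × e^(−0.194×1.032) = 0.2004 × 21.02 × 0.8186 = 3.448 mg/L.
Minimum DO = 9.58 − 3.448 = 6.132 mg/L.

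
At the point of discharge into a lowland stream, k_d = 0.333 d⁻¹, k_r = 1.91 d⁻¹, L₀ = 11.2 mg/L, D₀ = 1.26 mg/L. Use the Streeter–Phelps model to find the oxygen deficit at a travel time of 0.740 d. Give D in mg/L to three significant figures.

k_d L₀/(k_r−k_d) = 0.333×11.2/(1.91−0.333) = 3.730/1.577 = 2.365 mg/L.
e^(−k_d t) = e^(−0.333×0.7400) = 0.7816; e^(−k_r t) = e^(−1.91×0.7400) = 0.2433.
D = 2.365 × (0.7816 − 0.2433) + 1.26 × 0.2433 = 1.273 + 0.3066 = 1.580 mg/L.

D ≈ 1.58 mg/L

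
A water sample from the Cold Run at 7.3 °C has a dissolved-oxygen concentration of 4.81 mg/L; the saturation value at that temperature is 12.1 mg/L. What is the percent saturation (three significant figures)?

39.8 % saturation

% saturation = C/C_s × 100 = 4.81/12.1 × 100 = 39.8 %.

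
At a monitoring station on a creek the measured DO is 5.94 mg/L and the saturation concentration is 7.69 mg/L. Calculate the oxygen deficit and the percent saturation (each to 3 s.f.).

D = C_s − C = 7.69 − 5.94 = 1.75 mg/L.
% saturation = 5.94/7.69 × 100 = 77.2 %.

D ≈ 1.75 mg/L; 77.2 % saturation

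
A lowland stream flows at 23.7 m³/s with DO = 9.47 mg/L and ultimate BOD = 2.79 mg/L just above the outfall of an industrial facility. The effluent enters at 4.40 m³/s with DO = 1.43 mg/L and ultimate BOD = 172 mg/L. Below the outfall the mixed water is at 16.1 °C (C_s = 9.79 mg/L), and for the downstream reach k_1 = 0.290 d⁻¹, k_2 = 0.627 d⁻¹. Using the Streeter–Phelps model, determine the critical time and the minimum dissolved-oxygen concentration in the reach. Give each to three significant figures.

Mixed DO = (23.7×9.47 + 4.40×1.43)/(23.7+4.40) = 230.7/28.10 = 8.211 mg/L.
Mixed L₀ = (23.7×2.79 + 4.40×172)/(28.10) = 822.9/28.10 = 29.29 mg/L.
Initial deficit D₀ = C_s − DO₀ = 9.79 − 8.211 = 1.579 mg/L.
t_c = (1/0.3370) ln[(0.627/0.290)(1 − 1.579×0.3370/(0.290×29.29))] = 2.967 × ln(2.027) = 2.096 d.
D_c = (0.290/0.627) × 29.29 × e^(−0.290×2.096) = 0.4625 × 29.29 × 0.5445 = 7.376 mg/L.
Minimum DO = 9.79 − 7.376 = 2.414 mg/L.

t_c ≈ 2.10 d; minimum DO ≈ 2.41 mg/L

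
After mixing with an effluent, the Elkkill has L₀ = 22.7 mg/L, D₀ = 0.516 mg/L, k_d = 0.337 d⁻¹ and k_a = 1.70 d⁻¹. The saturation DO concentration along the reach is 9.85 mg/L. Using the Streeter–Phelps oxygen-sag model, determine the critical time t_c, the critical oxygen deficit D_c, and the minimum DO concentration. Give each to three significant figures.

With k_a/k_d = 5.045 and 1 − D₀(k_a−k_d)/(k_d L₀) = 0.9081,
t_c = ln(5.045 × 0.9081) / (1.70 − 0.337) = ln(4.581) / 1.363 = 1.522/1.363 = 1.117 d.
L(t_c) = L₀ e^(−k_d t_c) = 22.7 × 0.6864 = 15.58 mg/L, and at the critical point k_a D_c = k_d L, so D_c = (0.337/1.70) × 15.58 = 3.089 mg/L.
Minimum DO = C_s − D_c = 9.85 − 3.089 = 6.761 mg/L.

t_c ≈ 1.12 d; D_c ≈ 3.09 mg/L; min DO ≈ 6.76 mg/L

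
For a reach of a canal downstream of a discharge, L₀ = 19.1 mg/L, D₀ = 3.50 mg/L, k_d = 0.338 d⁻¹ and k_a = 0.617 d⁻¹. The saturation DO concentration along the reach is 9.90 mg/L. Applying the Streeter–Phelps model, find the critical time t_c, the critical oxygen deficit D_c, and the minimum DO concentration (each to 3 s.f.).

t_c = [1/(k_a−k_d)] ln[(k_a/k_d)(1 − D₀(k_a−k_d)/(k_d L₀))]
= [1/(0.617−0.338)] ln[(0.617/0.338)(1 − 3.50×0.2790/(0.338×19.1))]
= (1/0.2790) ln[1.825 × 0.8487] = 3.584 × ln(1.549) = 3.584 × 0.4378 = 1.569 d.
D_c = (k_d/k_a) L₀ e^(−k_d t_c) = (0.338/0.617) × 19.1 × e^(−0.338×1.569) = 0.5478 × 19.1 × 0.5884 = 6.156 mg/L.
Minimum DO = C_s − D_c = 9.90 − 6.156 = 3.744 mg/L.

t_c ≈ 1.57 d; D_c ≈ 6.16 mg/L; min DO ≈ 3.74 mg/L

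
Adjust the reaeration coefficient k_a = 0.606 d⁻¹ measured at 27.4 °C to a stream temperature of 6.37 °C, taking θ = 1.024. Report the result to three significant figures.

k_a ≈ 0.368 d⁻¹

k_a(T₂) = k_a(T₁) · θ^(T₂−T₁) = 0.606 × 1.024^(6.37−27.4)
= 0.606 × 1.024^-21.0 = 0.606 × 0.6073 = 0.3680 d⁻¹.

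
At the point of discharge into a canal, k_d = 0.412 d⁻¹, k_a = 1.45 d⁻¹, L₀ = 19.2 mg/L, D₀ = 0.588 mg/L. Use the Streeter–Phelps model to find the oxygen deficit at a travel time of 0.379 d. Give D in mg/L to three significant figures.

k_d L₀/(k_a−k_d) = 0.412×19.2/(1.45−0.412) = 7.910/1.038 = 7.621 mg/L.
e^(−k_d t) = e^(−0.412×0.3790) = 0.8554; e^(−k_a t) = e^(−1.45×0.3790) = 0.5772.
D = 7.621 × (0.8554 − 0.5772) + 0.588 × 0.5772 = 2.120 + 0.3394 = 2.460 mg/L.

D ≈ 2.46 mg/L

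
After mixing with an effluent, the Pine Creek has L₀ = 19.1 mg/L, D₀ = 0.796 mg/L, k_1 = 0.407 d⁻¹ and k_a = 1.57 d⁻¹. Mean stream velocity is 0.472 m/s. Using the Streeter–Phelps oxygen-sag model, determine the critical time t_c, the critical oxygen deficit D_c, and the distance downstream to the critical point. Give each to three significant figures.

t_c ≈ 1.05 d; D_c ≈ 3.23 mg/L; x_c ≈ 42.9 km

With k_a/k_1 = 3.857 and 1 − D₀(k_a−k_1)/(k_1 L₀) = 0.8809,
t_c = ln(3.857 × 0.8809) / (1.57 − 0.407) = ln(3.398) / 1.163 = 1.223/1.163 = 1.052 d.
D_c = (k_1/k_a) L₀ e^(−k_1 t_c) = (0.407/1.57) × 19.1 × e^(−0.407×1.052) = 0.2592 × 19.1 × 0.6518 = 3.227 mg/L.
x_c = v t_c = 0.472 m/s × 1.052 d × 86400 s/d = 42890 m ≈ 42.9 km.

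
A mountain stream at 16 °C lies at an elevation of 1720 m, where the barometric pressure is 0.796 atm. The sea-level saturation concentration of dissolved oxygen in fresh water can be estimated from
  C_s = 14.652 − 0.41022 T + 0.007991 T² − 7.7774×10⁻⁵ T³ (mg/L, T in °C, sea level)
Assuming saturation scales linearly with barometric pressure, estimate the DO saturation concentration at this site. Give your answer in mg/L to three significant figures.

At sea level: C_s = 14.652 − 0.41022×16 + 0.007991×16² − 7.7774×10⁻⁵×16³ = 9.816 mg/L.
Pressure correction: C_s' = 9.816 × 0.796 = 7.813 mg/L.

C_s ≈ 7.81 mg/L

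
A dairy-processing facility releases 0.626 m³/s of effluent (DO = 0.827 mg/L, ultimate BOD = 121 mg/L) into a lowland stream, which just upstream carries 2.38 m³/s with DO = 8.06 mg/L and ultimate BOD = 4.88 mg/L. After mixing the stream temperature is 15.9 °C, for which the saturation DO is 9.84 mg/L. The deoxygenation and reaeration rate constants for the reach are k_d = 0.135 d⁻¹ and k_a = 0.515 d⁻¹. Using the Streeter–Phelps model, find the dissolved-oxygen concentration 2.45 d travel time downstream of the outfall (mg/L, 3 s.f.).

DO ≈ 4.42 mg/L

Mixed DO = (2.38×8.06 + 0.626×0.827)/(2.38+0.626) = 19.70/3.006 = 6.554 mg/L.
Mixed L₀ = (2.38×4.88 + 0.626×121)/(3.006) = 87.36/3.006 = 29.06 mg/L.
Initial deficit D₀ = C_s − DO₀ = 9.84 − 6.554 = 3.286 mg/L.
D(2.45) = [0.135×29.06/(0.515−0.135)](e^(−0.135×2.45) − e^(−0.515×2.45)) + 3.286 e^(−0.515×2.45)
= 10.32 × (0.7184 − 0.2832) + 3.286 × 0.2832 = 5.424 mg/L.
DO = 9.84 − 5.424 = 4.416 mg/L.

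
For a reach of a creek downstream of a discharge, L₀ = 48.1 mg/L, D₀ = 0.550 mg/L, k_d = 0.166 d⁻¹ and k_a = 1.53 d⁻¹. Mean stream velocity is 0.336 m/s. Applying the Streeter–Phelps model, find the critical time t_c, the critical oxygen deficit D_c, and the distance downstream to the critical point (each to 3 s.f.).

t_c = [1/(k_a−k_d)] ln[(k_a/k_d)(1 − D₀(k_a−k_d)/(k_d L₀))]
= [1/(1.53−0.166)] ln[(1.53/0.166)(1 − 0.550×1.364/(0.166×48.1))]
= (1/1.364) ln[9.217 × 0.9060] = 0.7331 × ln(8.351) = 0.7331 × 2.122 = 1.556 d.
L(t_c) = L₀ e^(−k_d t_c) = 48.1 × 0.7724 = 37.15 mg/L, and at the critical point k_a D_c = k_d L, so D_c = (0.166/1.53) × 37.15 = 4.031 mg/L.
x_c = v t_c = 0.336 m/s × 1.556 d × 86400 s/d = 45170 m ≈ 45.2 km.

t_c ≈ 1.56 d; D_c ≈ 4.03 mg/L; x_c ≈ 45.2 km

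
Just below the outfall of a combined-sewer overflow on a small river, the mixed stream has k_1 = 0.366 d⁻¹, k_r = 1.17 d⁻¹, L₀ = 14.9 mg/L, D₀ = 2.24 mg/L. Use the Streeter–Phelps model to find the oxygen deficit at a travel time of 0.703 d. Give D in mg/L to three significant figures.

k_1 L₀/(k_r−k_1) = 0.366×14.9/(1.17−0.366) = 5.453/0.8040 = 6.783 mg/L.
e^(−k_1 t) = e^(−0.366×0.7030) = 0.7731; e^(−k_r t) = e^(−1.17×0.7030) = 0.4393.
D = 6.783 × (0.7731 − 0.4393) + 2.24 × 0.4393 = 2.264 + 0.9841 = 3.248 mg/L.

D ≈ 3.25 mg/L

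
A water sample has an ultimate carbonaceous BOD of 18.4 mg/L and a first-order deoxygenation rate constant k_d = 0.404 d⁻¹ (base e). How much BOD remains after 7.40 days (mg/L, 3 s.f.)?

L ≈ 0.926 mg/L

L_t = L₀ e^(−k_d t) = 18.4 × e^(−0.404×7.40) = 18.4 × 0.05031 = 0.9257 mg/L.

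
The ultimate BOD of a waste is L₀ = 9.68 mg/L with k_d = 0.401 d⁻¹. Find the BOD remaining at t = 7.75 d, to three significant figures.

L ≈ 0.433 mg/L

L_t = L₀ e^(−k_d t) = 9.68 × e^(−0.401×7.75) = 9.68 × 0.04470 = 0.4327 mg/L.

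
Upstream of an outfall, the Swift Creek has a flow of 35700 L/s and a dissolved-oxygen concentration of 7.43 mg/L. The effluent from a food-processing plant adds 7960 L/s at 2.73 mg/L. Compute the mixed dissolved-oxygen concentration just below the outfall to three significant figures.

Flow-weighted mixing: C = (Q_r C_r + Q_w C_w)/(Q_r + Q_w)
= (35700×7.43 + 7960×2.73)/(35700 + 7960) = 287000/43660 = 6.573 mg/L.

6.57 mg/L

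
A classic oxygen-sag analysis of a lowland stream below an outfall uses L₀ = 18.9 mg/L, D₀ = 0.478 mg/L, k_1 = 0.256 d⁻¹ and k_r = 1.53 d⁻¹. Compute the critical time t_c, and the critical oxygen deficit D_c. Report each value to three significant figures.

At the critical point dD/dt = 0, so k_1 L₀ e^(−k_1 t) = k_r D. Substituting D(t) from the Streeter–Phelps equation and solving for t gives
t_c = ln[(k_r/k_1)(1 − D₀(k_r−k_1)/(k_1 L₀))] / (k_r−k_1).
Here k_r−k_1 = 1.274 d⁻¹ and 1 − D₀(k_r−k_1)/(k_1 L₀) = 1 − 0.478×1.274/(0.256×18.9) = 0.8741, so
t_c = ln(5.977 × 0.8741) / 1.274 = 1.653 / 1.274 = 1.298 d.
D_c = (k_1/k_r) L₀ e^(−k_1 t_c) = (0.256/1.53) × 18.9 × e^(−0.256×1.298) = 0.1673 × 18.9 × 0.7173 = 2.268 mg/L.

t_c ≈ 1.30 d; D_c ≈ 2.27 mg/L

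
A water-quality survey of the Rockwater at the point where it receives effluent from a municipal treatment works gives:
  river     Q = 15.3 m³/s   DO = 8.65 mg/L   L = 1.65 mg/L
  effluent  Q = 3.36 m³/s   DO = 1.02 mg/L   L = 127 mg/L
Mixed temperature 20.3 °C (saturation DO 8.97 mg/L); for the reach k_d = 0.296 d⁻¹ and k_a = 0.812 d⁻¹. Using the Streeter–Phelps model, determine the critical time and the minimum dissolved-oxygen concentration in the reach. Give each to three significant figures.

Mixed DO = (15.3×8.65 + 3.36×1.02)/(15.3+3.36) = 135.8/18.66 = 7.276 mg/L.
Mixed L₀ = (15.3×1.65 + 3.36×127)/(18.66) = 452.0/18.66 = 24.22 mg/L.
Initial deficit D₀ = C_s − DO₀ = 8.97 − 7.276 = 1.694 mg/L.
t_c = (1/0.5160) ln[(0.812/0.296)(1 − 1.694×0.5160/(0.296×24.22))] = 1.938 × ln(2.409) = 1.704 d.
D_c = (0.296/0.812) × 24.22 × e^(−0.296×1.704) = 0.3645 × 24.22 × 0.6039 = 5.332 mg/L.
Minimum DO = 8.97 − 5.332 = 3.638 mg/L.

t_c ≈ 1.70 d; minimum DO ≈ 3.64 mg/L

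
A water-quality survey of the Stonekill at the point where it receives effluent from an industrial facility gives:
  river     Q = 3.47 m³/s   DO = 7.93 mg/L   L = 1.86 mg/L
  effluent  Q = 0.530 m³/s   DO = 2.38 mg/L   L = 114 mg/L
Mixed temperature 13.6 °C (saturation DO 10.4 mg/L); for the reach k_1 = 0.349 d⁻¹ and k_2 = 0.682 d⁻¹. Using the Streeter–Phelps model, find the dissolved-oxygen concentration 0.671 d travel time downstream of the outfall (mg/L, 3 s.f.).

Mixed DO = (3.47×7.93 + 0.530×2.38)/(3.47+0.530) = 28.78/4.000 = 7.195 mg/L.
Mixed L₀ = (3.47×1.86 + 0.530×114)/(4.000) = 66.87/4.000 = 16.72 mg/L.
Initial deficit D₀ = C_s − DO₀ = 10.4 − 7.195 = 3.205 mg/L.
D(0.671) = [0.349×16.72/(0.682−0.349)](e^(−0.349×0.671) − e^(−0.682×0.671)) + 3.205 e^(−0.682×0.671)
= 17.52 × (0.7912 − 0.6328) + 3.205 × 0.6328 = 4.804 mg/L.
DO = 10.4 − 4.804 = 5.596 mg/L.

DO ≈ 5.60 mg/L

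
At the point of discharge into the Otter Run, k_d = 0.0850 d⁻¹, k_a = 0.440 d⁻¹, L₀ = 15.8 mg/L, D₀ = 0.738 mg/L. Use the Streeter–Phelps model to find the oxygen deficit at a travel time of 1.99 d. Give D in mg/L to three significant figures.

k_d L₀/(k_a−k_d) = 0.0850×15.8/(0.440−0.0850) = 1.343/0.3550 = 3.783 mg/L.
e^(−k_d t) = e^(−0.0850×1.990) = 0.8444; e^(−k_a t) = e^(−0.440×1.990) = 0.4166.
D = 3.783 × (0.8444 − 0.4166) + 0.738 × 0.4166 = 1.618 + 0.3075 = 1.926 mg/L.

D ≈ 1.93 mg/L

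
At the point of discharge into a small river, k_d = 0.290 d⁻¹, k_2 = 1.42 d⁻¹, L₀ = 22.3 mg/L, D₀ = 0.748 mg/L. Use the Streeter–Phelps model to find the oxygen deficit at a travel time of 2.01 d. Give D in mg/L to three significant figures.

k_d L₀/(k_2−k_d) = 0.290×22.3/(1.42−0.290) = 6.467/1.130 = 5.723 mg/L.
e^(−k_d t) = e^(−0.290×2.010) = 0.5583; e^(−k_2 t) = e^(−1.42×2.010) = 0.05760.
D = 5.723 × (0.5583 − 0.05760) + 0.748 × 0.05760 = 2.865 + 0.04309 = 2.908 mg/L.

D ≈ 2.91 mg/L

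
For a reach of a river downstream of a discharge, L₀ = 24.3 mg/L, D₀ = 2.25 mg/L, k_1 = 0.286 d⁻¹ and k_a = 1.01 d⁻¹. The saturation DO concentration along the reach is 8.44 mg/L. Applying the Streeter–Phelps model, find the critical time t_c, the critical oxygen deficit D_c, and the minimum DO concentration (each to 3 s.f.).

t_c ≈ 1.37 d; D_c ≈ 4.65 mg/L; min DO ≈ 3.79 mg/L

At the critical point dD/dt = 0, so k_1 L₀ e^(−k_1 t) = k_a D. Substituting D(t) from the Streeter–Phelps equation and solving for t gives
t_c = ln[(k_a/k_1)(1 − D₀(k_a−k_1)/(k_1 L₀))] / (k_a−k_1).
Here k_a−k_1 = 0.7240 d⁻¹ and 1 − D₀(k_a−k_1)/(k_1 L₀) = 1 − 2.25×0.7240/(0.286×24.3) = 0.7656, so
t_c = ln(3.531 × 0.7656) / 0.7240 = 0.9946 / 0.7240 = 1.374 d.
D_c = (k_1/k_a) L₀ e^(−k_1 t_c) = (0.286/1.01) × 24.3 × e^(−0.286×1.374) = 0.2832 × 24.3 × 0.6751 = 4.645 mg/L.
Minimum DO = C_s − D_c = 8.44 − 4.645 = 3.795 mg/L.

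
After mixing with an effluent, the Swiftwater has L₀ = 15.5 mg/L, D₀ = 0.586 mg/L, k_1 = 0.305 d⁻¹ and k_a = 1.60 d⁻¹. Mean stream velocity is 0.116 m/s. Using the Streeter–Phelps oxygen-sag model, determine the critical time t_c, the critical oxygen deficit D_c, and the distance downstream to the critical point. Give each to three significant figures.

t_c ≈ 1.14 d; D_c ≈ 2.08 mg/L; x_c ≈ 11.5 km

t_c = [1/(k_a−k_1)] ln[(k_a/k_1)(1 − D₀(k_a−k_1)/(k_1 L₀))]
= [1/(1.60−0.305)] ln[(1.60/0.305)(1 − 0.586×1.295/(0.305×15.5))]
= (1/1.295) ln[5.246 × 0.8395] = 0.7722 × ln(4.404) = 0.7722 × 1.482 = 1.145 d.
D_c = (k_1/k_a) L₀ e^(−k_1 t_c) = (0.305/1.60) × 15.5 × e^(−0.305×1.145) = 0.1906 × 15.5 × 0.7053 = 2.084 mg/L.
x_c = v t_c = 0.116 m/s × 1.145 d × 86400 s/d = 11470 m ≈ 11.5 km.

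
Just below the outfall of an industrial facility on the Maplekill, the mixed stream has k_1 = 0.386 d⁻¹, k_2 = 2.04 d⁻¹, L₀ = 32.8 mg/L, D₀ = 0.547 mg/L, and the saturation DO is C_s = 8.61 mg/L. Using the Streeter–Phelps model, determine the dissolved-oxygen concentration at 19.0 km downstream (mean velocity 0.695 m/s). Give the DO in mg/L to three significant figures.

DO ≈ 5.56 mg/L

Travel time t = x/v = 19.0 km / (0.695 m/s) = 19000 m / 0.695 m/s = 27340 s = 0.3164 d.
k_1 L₀/(k_2−k_1) = 0.386×32.8/(2.04−0.386) = 12.66/1.654 = 7.655 mg/L.
e^(−k_1 t) = e^(−0.386×0.3164) = 0.8850; e^(−k_2 t) = e^(−2.04×0.3164) = 0.5244.
D = 7.655 × (0.8850 − 0.5244) + 0.547 × 0.5244 = 2.760 + 0.2869 = 3.047 mg/L.
DO = C_s − D = 8.61 − 3.047 = 5.563 mg/L.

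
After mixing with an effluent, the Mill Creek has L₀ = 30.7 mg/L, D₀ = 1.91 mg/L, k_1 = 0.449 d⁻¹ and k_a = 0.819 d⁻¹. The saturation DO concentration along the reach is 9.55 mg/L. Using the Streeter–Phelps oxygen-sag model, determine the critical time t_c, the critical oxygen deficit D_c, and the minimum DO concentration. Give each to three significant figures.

At the critical point dD/dt = 0, so k_1 L₀ e^(−k_1 t) = k_a D. Substituting D(t) from the Streeter–Phelps equation and solving for t gives
t_c = ln[(k_a/k_1)(1 − D₀(k_a−k_1)/(k_1 L₀))] / (k_a−k_1).
Here k_a−k_1 = 0.3700 d⁻¹ and 1 − D₀(k_a−k_1)/(k_1 L₀) = 1 − 1.91×0.3700/(0.449×30.7) = 0.9487, so
t_c = ln(1.824 × 0.9487) / 0.3700 = 0.5484 / 0.3700 = 1.482 d.
L(t_c) = L₀ e^(−k_1 t_c) = 30.7 × 0.5140 = 15.78 mg/L, and at the critical point k_a D_c = k_1 L, so D_c = (0.449/0.819) × 15.78 = 8.651 mg/L.
Minimum DO = C_s − D_c = 9.55 − 8.651 = 0.8990 mg/L.

t_c ≈ 1.48 d; D_c ≈ 8.65 mg/L; min DO ≈ 0.899 mg/L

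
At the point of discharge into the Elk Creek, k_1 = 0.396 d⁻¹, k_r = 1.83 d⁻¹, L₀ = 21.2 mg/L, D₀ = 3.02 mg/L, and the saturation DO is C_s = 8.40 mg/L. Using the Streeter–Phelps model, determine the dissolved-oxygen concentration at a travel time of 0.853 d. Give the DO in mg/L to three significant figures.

k_1 L₀/(k_r−k_1) = 0.396×21.2/(1.83−0.396) = 8.395/1.434 = 5.854 mg/L.
e^(−k_1 t) = e^(−0.396×0.8530) = 0.7133; e^(−k_r t) = e^(−1.83×0.8530) = 0.2099.
D = 5.854 × (0.7133 − 0.2099) + 3.02 × 0.2099 = 2.947 + 0.6340 = 3.581 mg/L.
DO = C_s − D = 8.40 − 3.581 = 4.819 mg/L.

DO ≈ 4.82 mg/L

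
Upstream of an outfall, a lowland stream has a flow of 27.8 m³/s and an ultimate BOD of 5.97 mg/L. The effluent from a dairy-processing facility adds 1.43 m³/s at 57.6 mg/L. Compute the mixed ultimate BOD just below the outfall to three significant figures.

Flow-weighted mixing: C = (Q_r C_r + Q_w C_w)/(Q_r + Q_w)
= (27.8×5.97 + 1.43×57.6)/(27.8 + 1.43) = 248.3/29.23 = 8.496 mg/L.

8.50 mg/L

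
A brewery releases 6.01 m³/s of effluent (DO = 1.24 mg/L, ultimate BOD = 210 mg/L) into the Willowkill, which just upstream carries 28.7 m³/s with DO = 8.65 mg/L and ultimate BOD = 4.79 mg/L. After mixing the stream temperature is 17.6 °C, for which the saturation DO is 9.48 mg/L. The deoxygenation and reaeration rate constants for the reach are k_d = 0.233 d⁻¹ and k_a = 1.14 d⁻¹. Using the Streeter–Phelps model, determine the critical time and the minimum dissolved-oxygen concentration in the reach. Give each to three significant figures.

Mixed DO = (28.7×8.65 + 6.01×1.24)/(28.7+6.01) = 255.7/34.71 = 7.367 mg/L.
Mixed L₀ = (28.7×4.79 + 6.01×210)/(34.71) = 1400/34.71 = 40.32 mg/L.
Initial deficit D₀ = C_s − DO₀ = 9.48 − 7.367 = 2.113 mg/L.
t_c = (1/0.9070) ln[(1.14/0.233)(1 − 2.113×0.9070/(0.233×40.32))] = 1.103 × ln(3.895) = 1.499 d.
D_c = (0.233/1.14) × 40.32 × e^(−0.233×1.499) = 0.2044 × 40.32 × 0.7052 = 5.812 mg/L.
Minimum DO = 9.48 − 5.812 = 3.668 mg/L.

t_c ≈ 1.50 d; minimum DO ≈ 3.67 mg/L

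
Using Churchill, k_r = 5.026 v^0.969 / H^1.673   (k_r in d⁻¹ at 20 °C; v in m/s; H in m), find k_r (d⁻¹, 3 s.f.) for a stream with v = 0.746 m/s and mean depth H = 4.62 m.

k_r = 5.026 × 0.746^0.969 / 4.62^1.673 = 5.026 × 0.7528 / 12.94 = 0.2924 d⁻¹.

k_r ≈ 0.292 d⁻¹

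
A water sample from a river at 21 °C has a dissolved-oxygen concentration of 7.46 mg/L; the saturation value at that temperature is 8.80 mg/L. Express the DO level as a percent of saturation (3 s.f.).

% saturation = C/C_s × 100 = 7.46/8.80 × 100 = 84.8 %.

84.8 % saturation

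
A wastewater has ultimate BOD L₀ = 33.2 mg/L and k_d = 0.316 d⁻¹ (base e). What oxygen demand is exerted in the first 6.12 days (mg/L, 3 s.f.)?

y_t = L₀(1 − e^(−k_d t)) = 33.2 × (1 − e^(−0.316×6.12))
= 33.2 × (1 − 0.1446) = 33.2 × 0.8554 = 28.40 mg/L.

y ≈ 28.4 mg/L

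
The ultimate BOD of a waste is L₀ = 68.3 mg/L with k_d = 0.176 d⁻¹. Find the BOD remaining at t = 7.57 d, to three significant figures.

L_t = L₀ e^(−k_d t) = 68.3 × e^(−0.176×7.57) = 68.3 × 0.2639 = 18.02 mg/L.

L ≈ 18.0 mg/L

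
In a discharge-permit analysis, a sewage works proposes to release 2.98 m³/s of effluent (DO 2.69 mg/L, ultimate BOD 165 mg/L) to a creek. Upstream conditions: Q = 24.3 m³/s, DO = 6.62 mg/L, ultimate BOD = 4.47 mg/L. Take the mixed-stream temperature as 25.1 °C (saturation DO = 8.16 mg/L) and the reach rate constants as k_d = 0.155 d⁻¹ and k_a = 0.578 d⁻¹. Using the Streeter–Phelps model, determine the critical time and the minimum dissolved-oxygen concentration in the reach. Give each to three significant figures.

Mixed DO = (24.3×6.62 + 2.98×2.69)/(24.3+2.98) = 168.9/27.28 = 6.191 mg/L.
Mixed L₀ = (24.3×4.47 + 2.98×165)/(27.28) = 600.3/27.28 = 22.01 mg/L.
Initial deficit D₀ = C_s − DO₀ = 8.16 − 6.191 = 1.969 mg/L.
t_c = (1/0.4230) ln[(0.578/0.155)(1 − 1.969×0.4230/(0.155×22.01))] = 2.364 × ln(2.818) = 2.450 d.
D_c = (0.155/0.578) × 22.01 × e^(−0.155×2.450) = 0.2682 × 22.01 × 0.6841 = 4.037 mg/L.
Minimum DO = 8.16 − 4.037 = 4.123 mg/L.

t_c ≈ 2.45 d; minimum DO ≈ 4.12 mg/L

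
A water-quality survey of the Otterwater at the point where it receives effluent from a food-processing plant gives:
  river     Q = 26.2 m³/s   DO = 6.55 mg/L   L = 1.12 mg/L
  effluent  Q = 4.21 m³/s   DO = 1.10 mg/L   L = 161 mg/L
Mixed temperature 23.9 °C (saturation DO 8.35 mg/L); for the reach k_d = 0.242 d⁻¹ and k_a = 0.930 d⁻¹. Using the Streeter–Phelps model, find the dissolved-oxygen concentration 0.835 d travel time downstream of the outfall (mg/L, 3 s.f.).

Mixed DO = (26.2×6.55 + 4.21×1.10)/(26.2+4.21) = 176.2/30.41 = 5.795 mg/L.
Mixed L₀ = (26.2×1.12 + 4.21×161)/(30.41) = 707.2/30.41 = 23.25 mg/L.
Initial deficit D₀ = C_s − DO₀ = 8.35 − 5.795 = 2.555 mg/L.
D(0.835) = [0.242×23.25/(0.930−0.242)](e^(−0.242×0.835) − e^(−0.930×0.835)) + 2.555 e^(−0.930×0.835)
= 8.179 × (0.8170 − 0.4600) + 2.555 × 0.4600 = 4.096 mg/L.
DO = 8.35 − 4.096 = 4.254 mg/L.

DO ≈ 4.25 mg/L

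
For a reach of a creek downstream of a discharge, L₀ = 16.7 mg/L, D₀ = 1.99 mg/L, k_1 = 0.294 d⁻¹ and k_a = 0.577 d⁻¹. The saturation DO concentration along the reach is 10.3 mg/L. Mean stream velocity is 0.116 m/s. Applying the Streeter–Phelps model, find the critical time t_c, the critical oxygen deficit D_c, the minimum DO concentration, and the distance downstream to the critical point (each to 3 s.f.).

With k_a/k_1 = 1.963 and 1 − D₀(k_a−k_1)/(k_1 L₀) = 0.8853,
t_c = ln(1.963 × 0.8853) / (0.577 − 0.294) = ln(1.737) / 0.2830 = 0.5524/0.2830 = 1.952 d.
D_c = (k_1/k_a) L₀ e^(−k_1 t_c) = (0.294/0.577) × 16.7 × e^(−0.294×1.952) = 0.5095 × 16.7 × 0.5633 = 4.793 mg/L.
Minimum DO = C_s − D_c = 10.3 − 4.793 = 5.507 mg/L.
x_c = v t_c = 0.116 m/s × 1.952 d × 86400 s/d = 19560 m ≈ 19.6 km.

t_c ≈ 1.95 d; D_c ≈ 4.79 mg/L; min DO ≈ 5.51 mg/L; x_c ≈ 19.6 km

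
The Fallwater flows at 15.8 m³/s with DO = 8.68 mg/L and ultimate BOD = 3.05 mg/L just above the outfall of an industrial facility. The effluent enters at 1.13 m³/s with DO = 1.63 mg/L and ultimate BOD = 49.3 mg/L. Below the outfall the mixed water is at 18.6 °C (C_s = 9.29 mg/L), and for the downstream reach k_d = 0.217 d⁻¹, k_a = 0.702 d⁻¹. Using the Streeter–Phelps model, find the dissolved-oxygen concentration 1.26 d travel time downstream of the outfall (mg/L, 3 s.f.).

Mixed DO = (15.8×8.68 + 1.13×1.63)/(15.8+1.13) = 139.0/16.93 = 8.209 mg/L.
Mixed L₀ = (15.8×3.05 + 1.13×49.3)/(16.93) = 103.9/16.93 = 6.137 mg/L.
Initial deficit D₀ = C_s − DO₀ = 9.29 − 8.209 = 1.081 mg/L.
D(1.26) = [0.217×6.137/(0.702−0.217)](e^(−0.217×1.26) − e^(−0.702×1.26)) + 1.081 e^(−0.702×1.26)
= 2.746 × (0.7608 − 0.4129) + 1.081 × 0.4129 = 1.401 mg/L.
DO = 9.29 − 1.401 = 7.889 mg/L.

DO ≈ 7.89 mg/L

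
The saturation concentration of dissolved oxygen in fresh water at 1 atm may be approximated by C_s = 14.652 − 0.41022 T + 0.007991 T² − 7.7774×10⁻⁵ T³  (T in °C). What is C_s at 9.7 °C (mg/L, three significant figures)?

C_s ≈ 11.4 mg/L

C_s = 14.652 − 0.41022×9.7 + 0.007991×9.7² − 7.7774×10⁻⁵×9.7³ = 11.35 mg/L.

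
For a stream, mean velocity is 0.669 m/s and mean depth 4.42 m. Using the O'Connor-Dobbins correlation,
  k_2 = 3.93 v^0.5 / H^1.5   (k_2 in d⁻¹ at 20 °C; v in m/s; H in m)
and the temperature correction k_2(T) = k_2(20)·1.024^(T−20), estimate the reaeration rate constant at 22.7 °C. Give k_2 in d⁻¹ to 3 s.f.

k_2 ≈ 0.369 d⁻¹

k_2(20) = 3.93 × 0.669^0.5 / 4.42^1.5 = 3.93 × 0.8179 / 9.293 = 0.3459 d⁻¹.
k_2(22.7) = 0.3459 × 1.024^(22.7−20) = 0.3459 × 1.066 = 0.3688 d⁻¹.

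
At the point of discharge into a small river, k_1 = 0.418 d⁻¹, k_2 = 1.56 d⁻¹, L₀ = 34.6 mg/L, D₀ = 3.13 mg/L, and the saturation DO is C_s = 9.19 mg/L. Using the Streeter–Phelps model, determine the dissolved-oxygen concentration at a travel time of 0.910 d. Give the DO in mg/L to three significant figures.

k_1 L₀/(k_2−k_1) = 0.418×34.6/(1.56−0.418) = 14.46/1.142 = 12.66 mg/L.
e^(−k_1 t) = e^(−0.418×0.9100) = 0.6836; e^(−k_2 t) = e^(−1.56×0.9100) = 0.2418.
D = 12.66 × (0.6836 − 0.2418) + 3.13 × 0.2418 = 5.595 + 0.7569 = 6.352 mg/L.
DO = C_s − D = 9.19 − 6.352 = 2.838 mg/L.

DO ≈ 2.84 mg/L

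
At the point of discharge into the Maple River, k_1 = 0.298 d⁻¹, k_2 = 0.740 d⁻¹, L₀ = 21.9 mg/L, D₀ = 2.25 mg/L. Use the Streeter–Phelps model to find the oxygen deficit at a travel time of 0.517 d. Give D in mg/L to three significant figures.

k_1 L₀/(k_2−k_1) = 0.298×21.9/(0.740−0.298) = 6.526/0.4420 = 14.77 mg/L.
e^(−k_1 t) = e^(−0.298×0.5170) = 0.8572; e^(−k_2 t) = e^(−0.740×0.5170) = 0.6821.
D = 14.77 × (0.8572 − 0.6821) + 2.25 × 0.6821 = 2.586 + 1.535 = 4.120 mg/L.

D ≈ 4.12 mg/L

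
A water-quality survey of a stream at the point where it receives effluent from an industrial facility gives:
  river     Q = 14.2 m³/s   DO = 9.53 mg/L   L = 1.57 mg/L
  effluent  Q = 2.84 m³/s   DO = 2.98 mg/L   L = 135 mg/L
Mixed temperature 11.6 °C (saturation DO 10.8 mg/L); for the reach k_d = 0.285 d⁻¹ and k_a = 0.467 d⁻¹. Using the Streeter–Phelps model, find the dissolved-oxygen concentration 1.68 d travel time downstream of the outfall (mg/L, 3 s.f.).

DO ≈ 3.64 mg/L

Mixed DO = (14.2×9.53 + 2.84×2.98)/(14.2+2.84) = 143.8/17.04 = 8.438 mg/L.
Mixed L₀ = (14.2×1.57 + 2.84×135)/(17.04) = 405.7/17.04 = 23.81 mg/L.
Initial deficit D₀ = C_s − DO₀ = 10.8 − 8.438 = 2.362 mg/L.
D(1.68) = [0.285×23.81/(0.467−0.285)](e^(−0.285×1.68) − e^(−0.467×1.68)) + 2.362 e^(−0.467×1.68)
= 37.28 × (0.6195 − 0.4563) + 2.362 × 0.4563 = 7.162 mg/L.
DO = 10.8 − 7.162 = 3.638 mg/L.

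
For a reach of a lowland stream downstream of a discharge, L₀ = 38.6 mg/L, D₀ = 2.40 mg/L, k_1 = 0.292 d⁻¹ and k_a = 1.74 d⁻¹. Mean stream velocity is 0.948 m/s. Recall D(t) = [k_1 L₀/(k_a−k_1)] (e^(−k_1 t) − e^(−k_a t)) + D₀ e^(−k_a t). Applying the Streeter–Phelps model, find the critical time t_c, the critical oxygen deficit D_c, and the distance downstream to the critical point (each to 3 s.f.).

t_c = [1/(k_a−k_1)] ln[(k_a/k_1)(1 − D₀(k_a−k_1)/(k_1 L₀))]
= [1/(1.74−0.292)] ln[(1.74/0.292)(1 − 2.40×1.448/(0.292×38.6))]
= (1/1.448) ln[5.959 × 0.6917] = 0.6906 × ln(4.122) = 0.6906 × 1.416 = 0.9781 d.
L(t_c) = L₀ e^(−k_1 t_c) = 38.6 × 0.7516 = 29.01 mg/L, and at the critical point k_a D_c = k_1 L, so D_c = (0.292/1.74) × 29.01 = 4.868 mg/L.
x_c = v t_c = 0.948 m/s × 0.9781 d × 86400 s/d = 80110 m ≈ 80.1 km.

t_c ≈ 0.978 d; D_c ≈ 4.87 mg/L; x_c ≈ 80.1 km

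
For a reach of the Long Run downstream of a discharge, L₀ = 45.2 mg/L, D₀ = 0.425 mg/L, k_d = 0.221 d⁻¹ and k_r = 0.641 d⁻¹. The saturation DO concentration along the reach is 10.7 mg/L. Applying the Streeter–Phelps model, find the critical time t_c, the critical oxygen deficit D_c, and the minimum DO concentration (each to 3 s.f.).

With k_r/k_d = 2.900 and 1 − D₀(k_r−k_d)/(k_d L₀) = 0.9821,
t_c = ln(2.900 × 0.9821) / (0.641 − 0.221) = ln(2.849) / 0.4200 = 1.047/0.4200 = 2.492 d.
L(t_c) = L₀ e^(−k_d t_c) = 45.2 × 0.5765 = 26.06 mg/L, and at the critical point k_r D_c = k_d L, so D_c = (0.221/0.641) × 26.06 = 8.984 mg/L.
Minimum DO = C_s − D_c = 10.7 − 8.984 = 1.716 mg/L.

t_c ≈ 2.49 d; D_c ≈ 8.98 mg/L; min DO ≈ 1.72 mg/L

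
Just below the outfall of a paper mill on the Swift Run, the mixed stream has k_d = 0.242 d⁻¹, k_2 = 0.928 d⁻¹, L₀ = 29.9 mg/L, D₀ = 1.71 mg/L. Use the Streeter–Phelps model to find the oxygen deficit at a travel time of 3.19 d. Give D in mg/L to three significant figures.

k_d L₀/(k_2−k_d) = 0.242×29.9/(0.928−0.242) = 7.236/0.6860 = 10.55 mg/L.
e^(−k_d t) = e^(−0.242×3.190) = 0.4621; e^(−k_2 t) = e^(−0.928×3.190) = 0.05180.
D = 10.55 × (0.4621 − 0.05180) + 1.71 × 0.05180 = 4.328 + 0.08858 = 4.416 mg/L.

D ≈ 4.42 mg/L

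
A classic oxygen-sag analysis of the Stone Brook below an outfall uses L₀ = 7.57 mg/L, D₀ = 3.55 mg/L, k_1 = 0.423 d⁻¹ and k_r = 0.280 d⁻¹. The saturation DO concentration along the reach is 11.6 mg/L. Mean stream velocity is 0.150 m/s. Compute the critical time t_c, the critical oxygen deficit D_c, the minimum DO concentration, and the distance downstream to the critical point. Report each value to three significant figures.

t_c ≈ 1.86 d; D_c ≈ 5.22 mg/L; min DO ≈ 6.38 mg/L; x_c ≈ 24.1 km

With k_r/k_1 = 0.6619 and 1 − D₀(k_r−k_1)/(k_1 L₀) = 1.159,
t_c = ln(0.6619 × 1.159) / (0.280 − 0.423) = ln(0.7669) / -0.1430 = -0.2654/-0.1430 = 1.856 d.
L(t_c) = L₀ e^(−k_1 t_c) = 7.57 × 0.4561 = 3.452 mg/L, and at the critical point k_r D_c = k_1 L, so D_c = (0.423/0.280) × 3.452 = 5.216 mg/L.
Minimum DO = C_s − D_c = 11.6 − 5.216 = 6.384 mg/L.
x_c = v t_c = 0.150 m/s × 1.856 d × 86400 s/d = 24060 m ≈ 24.1 km.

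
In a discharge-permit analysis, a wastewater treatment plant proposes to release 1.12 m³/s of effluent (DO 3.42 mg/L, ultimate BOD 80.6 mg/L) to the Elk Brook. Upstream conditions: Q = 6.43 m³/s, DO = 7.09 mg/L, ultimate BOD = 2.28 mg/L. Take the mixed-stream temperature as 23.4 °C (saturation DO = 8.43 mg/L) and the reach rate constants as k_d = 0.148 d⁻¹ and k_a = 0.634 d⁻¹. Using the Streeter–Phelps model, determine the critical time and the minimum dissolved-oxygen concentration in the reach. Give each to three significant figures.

Mixed DO = (6.43×7.09 + 1.12×3.42)/(6.43+1.12) = 49.42/7.550 = 6.546 mg/L.
Mixed L₀ = (6.43×2.28 + 1.12×80.6)/(7.550) = 104.9/7.550 = 13.90 mg/L.
Initial deficit D₀ = C_s − DO₀ = 8.43 − 6.546 = 1.884 mg/L.
t_c = (1/0.4860) ln[(0.634/0.148)(1 − 1.884×0.4860/(0.148×13.90))] = 2.058 × ln(2.376) = 1.781 d.
D_c = (0.148/0.634) × 13.90 × e^(−0.148×1.781) = 0.2334 × 13.90 × 0.7683 = 2.493 mg/L.
Minimum DO = 8.43 − 2.493 = 5.937 mg/L.

t_c ≈ 1.78 d; minimum DO ≈ 5.94 mg/L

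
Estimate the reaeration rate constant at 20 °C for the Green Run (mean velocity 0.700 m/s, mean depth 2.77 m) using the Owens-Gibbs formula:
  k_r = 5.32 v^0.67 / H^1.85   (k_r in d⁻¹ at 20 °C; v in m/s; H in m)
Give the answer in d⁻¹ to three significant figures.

k_r ≈ 0.636 d⁻¹

k_r = 5.32 × 0.700^0.67 / 2.77^1.85 = 5.32 × 0.7874 / 6.585 = 0.6361 d⁻¹.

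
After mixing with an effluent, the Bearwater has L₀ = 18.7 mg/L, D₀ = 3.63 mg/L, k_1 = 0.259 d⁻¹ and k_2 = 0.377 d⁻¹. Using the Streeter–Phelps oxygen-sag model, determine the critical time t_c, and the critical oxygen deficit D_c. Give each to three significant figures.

t_c ≈ 2.40 d; D_c ≈ 6.91 mg/L

At the critical point dD/dt = 0, so k_1 L₀ e^(−k_1 t) = k_2 D. Substituting D(t) from the Streeter–Phelps equation and solving for t gives
t_c = ln[(k_2/k_1)(1 − D₀(k_2−k_1)/(k_1 L₀))] / (k_2−k_1).
Here k_2−k_1 = 0.1180 d⁻¹ and 1 − D₀(k_2−k_1)/(k_1 L₀) = 1 − 3.63×0.1180/(0.259×18.7) = 0.9116, so
t_c = ln(1.456 × 0.9116) / 0.1180 = 0.2828 / 0.1180 = 2.397 d.
D_c = (k_1/k_2) L₀ e^(−k_1 t_c) = (0.259/0.377) × 18.7 × e^(−0.259×2.397) = 0.6870 × 18.7 × 0.5375 = 6.906 mg/L.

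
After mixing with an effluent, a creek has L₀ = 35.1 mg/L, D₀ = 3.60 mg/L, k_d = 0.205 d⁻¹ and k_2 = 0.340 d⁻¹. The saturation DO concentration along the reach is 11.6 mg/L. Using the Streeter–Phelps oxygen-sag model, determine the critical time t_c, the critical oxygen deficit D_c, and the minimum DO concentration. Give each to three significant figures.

t_c ≈ 3.23 d; D_c ≈ 10.9 mg/L; min DO ≈ 0.684 mg/L

t_c = [1/(k_2−k_d)] ln[(k_2/k_d)(1 − D₀(k_2−k_d)/(k_d L₀))]
= [1/(0.340−0.205)] ln[(0.340/0.205)(1 − 3.60×0.1350/(0.205×35.1))]
= (1/0.1350) ln[1.659 × 0.9325] = 7.407 × ln(1.547) = 7.407 × 0.4360 = 3.230 d.
L(t_c) = L₀ e^(−k_d t_c) = 35.1 × 0.5158 = 18.10 mg/L, and at the critical point k_2 D_c = k_d L, so D_c = (0.205/0.340) × 18.10 = 10.92 mg/L.
Minimum DO = C_s − D_c = 11.6 − 10.92 = 0.6845 mg/L.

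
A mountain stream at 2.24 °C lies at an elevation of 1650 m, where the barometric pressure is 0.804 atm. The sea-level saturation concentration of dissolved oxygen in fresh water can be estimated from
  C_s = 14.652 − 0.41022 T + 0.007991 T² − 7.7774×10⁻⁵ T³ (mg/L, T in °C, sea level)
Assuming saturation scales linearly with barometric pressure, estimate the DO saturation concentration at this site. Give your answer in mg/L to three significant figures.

At sea level: C_s = 14.652 − 0.41022×2.24 + 0.007991×2.24² − 7.7774×10⁻⁵×2.24³ = 13.77 mg/L.
Pressure correction: C_s' = 13.77 × 0.804 = 11.07 mg/L.

C_s ≈ 11.1 mg/L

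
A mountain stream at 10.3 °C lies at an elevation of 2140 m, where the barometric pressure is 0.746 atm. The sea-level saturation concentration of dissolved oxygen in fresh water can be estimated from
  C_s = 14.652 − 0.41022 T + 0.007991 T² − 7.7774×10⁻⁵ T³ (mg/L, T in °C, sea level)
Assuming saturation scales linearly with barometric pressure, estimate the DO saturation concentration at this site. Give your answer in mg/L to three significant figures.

At sea level: C_s = 14.652 − 0.41022×10.3 + 0.007991×10.3² − 7.7774×10⁻⁵×10.3³ = 11.19 mg/L.
Pressure correction: C_s' = 11.19 × 0.746 = 8.347 mg/L.

C_s ≈ 8.35 mg/L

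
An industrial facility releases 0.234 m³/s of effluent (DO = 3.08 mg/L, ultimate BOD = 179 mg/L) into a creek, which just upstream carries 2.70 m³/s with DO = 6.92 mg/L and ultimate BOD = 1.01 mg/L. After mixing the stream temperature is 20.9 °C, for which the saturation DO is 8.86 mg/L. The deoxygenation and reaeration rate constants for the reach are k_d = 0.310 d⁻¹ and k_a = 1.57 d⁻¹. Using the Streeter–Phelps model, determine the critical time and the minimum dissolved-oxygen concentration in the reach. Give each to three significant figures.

t_c ≈ 0.559 d; minimum DO ≈ 6.34 mg/L

Mixed DO = (2.70×6.92 + 0.234×3.08)/(2.70+0.234) = 19.40/2.934 = 6.614 mg/L.
Mixed L₀ = (2.70×1.01 + 0.234×179)/(2.934) = 44.61/2.934 = 15.21 mg/L.
Initial deficit D₀ = C_s − DO₀ = 8.86 − 6.614 = 2.246 mg/L.
t_c = (1/1.260) ln[(1.57/0.310)(1 − 2.246×1.260/(0.310×15.21))] = 0.7937 × ln(2.024) = 0.5594 d.
D_c = (0.310/1.57) × 15.21 × e^(−0.310×0.5594) = 0.1975 × 15.21 × 0.8408 = 2.524 mg/L.
Minimum DO = 8.86 − 2.524 = 6.336 mg/L.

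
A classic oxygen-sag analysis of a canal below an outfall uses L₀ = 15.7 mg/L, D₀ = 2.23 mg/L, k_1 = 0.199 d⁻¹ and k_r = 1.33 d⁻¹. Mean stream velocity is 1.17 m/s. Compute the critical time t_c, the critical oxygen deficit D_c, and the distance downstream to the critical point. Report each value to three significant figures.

t_c ≈ 0.224 d; D_c ≈ 2.25 mg/L; x_c ≈ 22.6 km

With k_r/k_1 = 6.683 and 1 − D₀(k_r−k_1)/(k_1 L₀) = 0.1927,
t_c = ln(6.683 × 0.1927) / (1.33 − 0.199) = ln(1.288) / 1.131 = 0.2532/1.131 = 0.2239 d.
D_c = (k_1/k_r) L₀ e^(−k_1 t_c) = (0.199/1.33) × 15.7 × e^(−0.199×0.2239) = 0.1496 × 15.7 × 0.9564 = 2.247 mg/L.
x_c = v t_c = 1.17 m/s × 0.2239 d × 86400 s/d = 22630 m ≈ 22.6 km.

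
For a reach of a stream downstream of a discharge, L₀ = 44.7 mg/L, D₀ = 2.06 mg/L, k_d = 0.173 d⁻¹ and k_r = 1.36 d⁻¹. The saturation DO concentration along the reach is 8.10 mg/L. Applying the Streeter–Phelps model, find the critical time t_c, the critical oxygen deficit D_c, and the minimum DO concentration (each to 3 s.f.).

t_c ≈ 1.42 d; D_c ≈ 4.45 mg/L; min DO ≈ 3.65 mg/L

With k_r/k_d = 7.861 and 1 − D₀(k_r−k_d)/(k_d L₀) = 0.6838,
t_c = ln(7.861 × 0.6838) / (1.36 − 0.173) = ln(5.376) / 1.187 = 1.682/1.187 = 1.417 d.
D_c = (k_d/k_r) L₀ e^(−k_d t_c) = (0.173/1.36) × 44.7 × e^(−0.173×1.417) = 0.1272 × 44.7 × 0.7826 = 4.450 mg/L.
Minimum DO = C_s − D_c = 8.10 − 4.450 = 3.650 mg/L.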